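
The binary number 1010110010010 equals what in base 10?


1010110010010 in decimal = 5522

5522


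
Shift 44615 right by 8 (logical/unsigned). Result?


0b1010111001000111 >> 8 = 0b10101110 = 174

174


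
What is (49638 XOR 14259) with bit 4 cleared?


Step 1: 49638 ^ 14259 = 63061
Step 2: 63061 & ~(1 << 4) = 63045

63045


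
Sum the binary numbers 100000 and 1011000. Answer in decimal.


100000 + 1011000 = 1111000 = 120

120


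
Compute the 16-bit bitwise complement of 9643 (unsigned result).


~0b10010110101011 = 0b1101101001010100 = 55892 (16-bit unsigned)

55892


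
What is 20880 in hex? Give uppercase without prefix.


20880 = 5190 hex

5190


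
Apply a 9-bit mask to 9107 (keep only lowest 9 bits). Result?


9107 & 511 = 403

403


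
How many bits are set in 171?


0b10101011 has 5 set bits

5


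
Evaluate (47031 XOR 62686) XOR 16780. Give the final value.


Step 1: 47031 ^ 62686 = 17257
Step 2: 17257 ^ 16780 = 741

741


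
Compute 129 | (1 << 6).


129 | (1 << 6) = 129 | 64 = 193

193


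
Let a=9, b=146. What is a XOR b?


9 ^ 146 = 155

155


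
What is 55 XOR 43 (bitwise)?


0b110111 ^ 0b101011 = 0b11100 = 28

28


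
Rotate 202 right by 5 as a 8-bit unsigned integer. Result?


Rotate 0b11001010 right by 5 (8-bit) = 0b1010110 = 86

86


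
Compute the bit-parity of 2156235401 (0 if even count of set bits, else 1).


0b10000000100001011000101010001001 has 10 ones => parity 0

0


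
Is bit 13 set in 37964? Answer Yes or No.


0b1001010001001100, bit 13 = 0. No

No


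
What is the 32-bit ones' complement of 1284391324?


1284391324 ^ 4294967295 = 3010575971

3010575971


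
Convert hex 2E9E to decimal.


2E9E hex = 11934 decimal

11934


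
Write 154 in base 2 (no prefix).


154 = 10011010 in binary

10011010


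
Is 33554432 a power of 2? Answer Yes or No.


0b10000000000000000000000000. Only one bit set => Yes

Yes


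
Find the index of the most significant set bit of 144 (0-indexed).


0b10010000. Highest set bit at position 7

7


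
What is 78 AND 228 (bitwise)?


0b1001110 & 0b11100100 = 0b1000100 = 68

68


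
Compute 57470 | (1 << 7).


57470 | (1 << 7) = 57470 | 128 = 57598

57598


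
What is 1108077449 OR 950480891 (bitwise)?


0b1000010000010111110101110001001 | 0b111000101001110010111111111011 = 0b1111010101011111110111111111011 = 2058350587

2058350587


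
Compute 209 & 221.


0b11010001 & 0b11011101 = 0b11010001 = 209

209


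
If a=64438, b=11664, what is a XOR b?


64438 ^ 11664 = 54822

54822


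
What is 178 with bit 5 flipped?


178 ^ (1 << 5) = 178 ^ 32 = 146

146


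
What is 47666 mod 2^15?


47666 & 32767 = 14898

14898


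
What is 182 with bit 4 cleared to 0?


182 & ~(1 << 4) = 166

166


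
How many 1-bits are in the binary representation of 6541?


0b1100110001101 has 7 set bits

7


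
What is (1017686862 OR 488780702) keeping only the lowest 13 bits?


Step 1: 1017686862 | 488780702 = 1034599390
Step 2: 1034599390 & 8191 = 7134

7134


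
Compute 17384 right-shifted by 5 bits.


0b100001111101000 >> 5 = 0b1000011111 = 543

543


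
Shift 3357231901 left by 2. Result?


0b11001000000110110100101100011101 << 2 = 0b1100100000011011010010110001110100 = 13428927604

13428927604


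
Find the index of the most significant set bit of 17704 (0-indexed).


0b100010100101000. Highest set bit at position 14

14


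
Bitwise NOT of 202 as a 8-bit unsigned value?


~0b11001010 = 0b110101 = 53 (8-bit unsigned)

53


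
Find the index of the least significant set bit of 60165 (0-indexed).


0b1110101100000101. Lowest set bit at position 0

0


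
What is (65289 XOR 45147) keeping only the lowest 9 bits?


Step 1: 65289 ^ 45147 = 20306
Step 2: 20306 & 511 = 338

338


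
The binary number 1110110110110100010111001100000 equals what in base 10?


1110110110110100010111001100000 in decimal = 1994010208

1994010208


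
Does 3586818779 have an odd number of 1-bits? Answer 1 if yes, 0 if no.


0b11010101110010101000001011011011 has 17 ones => parity 1

1


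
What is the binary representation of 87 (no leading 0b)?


87 = 1010111 in binary

1010111


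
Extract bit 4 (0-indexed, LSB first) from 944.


0b1110110000, position 4 = 1

1


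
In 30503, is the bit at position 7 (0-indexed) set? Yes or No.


0b111011100100111, bit 7 = 0. No

No


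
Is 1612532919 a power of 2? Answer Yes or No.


0b1100000000111010100110010110111. Multiple bits set => No

No


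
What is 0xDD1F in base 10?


DD1F hex = 56607 decimal

56607


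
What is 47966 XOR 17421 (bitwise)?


0b1011101101011110 ^ 0b100010000001101 = 0b1111111101010011 = 65363

65363


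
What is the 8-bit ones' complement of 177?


177 ^ 255 = 78

78


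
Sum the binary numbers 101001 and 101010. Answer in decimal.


101001 + 101010 = 1010011 = 83

83


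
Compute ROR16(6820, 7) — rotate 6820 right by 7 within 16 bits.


Rotate 0b1101010100100 right by 7 (16-bit) = 0b100100000110101 = 18485

18485


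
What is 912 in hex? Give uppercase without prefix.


912 = 390 hex

390


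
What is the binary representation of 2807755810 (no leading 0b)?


2807755810 = 10100111010110101111010000100010 in binary

10100111010110101111010000100010


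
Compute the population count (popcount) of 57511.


0b1110000010100111 has 8 set bits

8


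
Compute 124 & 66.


0b1111100 & 0b1000010 = 0b1000000 = 64

64


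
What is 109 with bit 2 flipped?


109 ^ (1 << 2) = 109 ^ 4 = 105

105


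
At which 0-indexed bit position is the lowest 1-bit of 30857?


0b111100010001001. Lowest set bit at position 0

0


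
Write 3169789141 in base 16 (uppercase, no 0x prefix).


3169789141 = BCEF24D5 hex

BCEF24D5


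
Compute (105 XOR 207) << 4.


Step 1: 105 ^ 207 = 166
Step 2: 166 << 4 = 2656

2656


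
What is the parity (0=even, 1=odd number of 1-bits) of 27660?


0b110110000001100 has 6 ones => parity 0

0


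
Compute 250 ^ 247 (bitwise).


0b11111010 ^ 0b11110111 = 0b1101 = 13

13


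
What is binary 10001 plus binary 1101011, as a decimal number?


10001 + 1101011 = 1111100 = 124

124


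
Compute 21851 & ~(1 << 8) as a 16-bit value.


21851 & ~(1 << 8) = 21595

21595


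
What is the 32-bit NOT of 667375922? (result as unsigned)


~0b100111110001110101100100110010 = 0b11011000001110001010011011001101 = 3627591373 (32-bit unsigned)

3627591373


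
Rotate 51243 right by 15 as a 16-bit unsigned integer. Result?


Rotate 0b1100100000101011 right by 15 (16-bit) = 0b1001000001010111 = 36951

36951


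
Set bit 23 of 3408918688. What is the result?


3408918688 | (1 << 23) = 3408918688 | 8388608 = 3417307296

3417307296


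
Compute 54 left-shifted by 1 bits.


0b110110 << 1 = 0b1101100 = 108

108


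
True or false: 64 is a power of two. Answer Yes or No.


0b1000000. Only one bit set => Yes

Yes


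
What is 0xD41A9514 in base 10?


D41A9514 hex = 3558511892 decimal

3558511892


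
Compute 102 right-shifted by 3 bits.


0b1100110 >> 3 = 0b1100 = 12

12


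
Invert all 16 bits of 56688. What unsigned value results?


56688 ^ 65535 = 8847

8847


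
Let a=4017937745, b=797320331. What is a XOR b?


4017937745 ^ 797320331 = 3237673434

3237673434


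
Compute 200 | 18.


0b11001000 | 0b10010 = 0b11011010 = 218

218


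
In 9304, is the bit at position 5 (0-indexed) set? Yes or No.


0b10010001011000, bit 5 = 0. No

No


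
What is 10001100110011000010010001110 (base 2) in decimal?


10001100110011000010010001110 in decimal = 295273614

295273614


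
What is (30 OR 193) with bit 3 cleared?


Step 1: 30 | 193 = 223
Step 2: 223 & ~(1 << 3) = 215

215


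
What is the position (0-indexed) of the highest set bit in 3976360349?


0b11101101000000100111000110011101. Highest set bit at position 31

31


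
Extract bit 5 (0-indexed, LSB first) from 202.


0b11001010, position 5 = 0

0


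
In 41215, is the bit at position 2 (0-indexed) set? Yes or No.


0b1010000011111111, bit 2 = 1. Yes

Yes


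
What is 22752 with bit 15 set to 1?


22752 | (1 << 15) = 22752 | 32768 = 55520

55520


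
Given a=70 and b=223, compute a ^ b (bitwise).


70 ^ 223 = 153

153


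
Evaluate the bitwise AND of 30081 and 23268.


0b111010110000001 & 0b101101011100100 = 0b101000010000000 = 20608

20608


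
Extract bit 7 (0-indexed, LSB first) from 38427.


0b1001011000011011, position 7 = 0

0


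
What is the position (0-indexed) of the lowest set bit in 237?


0b11101101. Lowest set bit at position 0

0


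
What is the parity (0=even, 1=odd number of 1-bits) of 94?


0b1011110 has 5 ones => parity 1

1


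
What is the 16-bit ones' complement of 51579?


51579 ^ 65535 = 13956

13956


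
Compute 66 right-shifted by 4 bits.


0b1000010 >> 4 = 0b100 = 4

4


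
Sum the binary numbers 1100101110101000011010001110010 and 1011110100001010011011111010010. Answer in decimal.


1100101110101000011010001110010 + 1011110100001010011011111010010 = 11000100010110010110110001000100 = 3294194756

3294194756


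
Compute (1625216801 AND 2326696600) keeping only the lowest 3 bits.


Step 1: 1625216801 & 2326696600 = 9343488
Step 2: 9343488 & 7 = 0

0


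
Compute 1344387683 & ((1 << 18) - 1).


1344387683 & 262143 = 113251

113251


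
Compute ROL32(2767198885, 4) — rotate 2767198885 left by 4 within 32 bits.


Rotate 0b10100100111100000001101010100101 left by 4 (32-bit) = 0b1001111000000011010101001011010 = 1325509210

1325509210


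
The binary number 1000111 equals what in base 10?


1000111 in decimal = 71

71


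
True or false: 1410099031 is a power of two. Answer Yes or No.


0b1010100000011000110011101010111. Multiple bits set => No

No


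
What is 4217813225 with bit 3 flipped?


4217813225 ^ (1 << 3) = 4217813225 ^ 8 = 4217813217

4217813217


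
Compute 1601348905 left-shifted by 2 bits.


0b1011111011100101010010100101001 << 2 = 0b101111101110010101001010010100100 = 6405395620

6405395620


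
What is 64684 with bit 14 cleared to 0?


64684 & ~(1 << 14) = 48300

48300


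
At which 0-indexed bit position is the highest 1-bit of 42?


0b101010. Highest set bit at position 5

5


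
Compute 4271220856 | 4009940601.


0b11111110100101011010100001111000 | 0b11101111000000101101011001111001 = 0b11111111100101111111111001111001 = 4288151161

4288151161


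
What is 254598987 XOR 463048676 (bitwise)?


0b1111001011001101111101001011 ^ 0b11011100110011000111111100100 = 0b10100101101010101000010101111 = 347426991

347426991


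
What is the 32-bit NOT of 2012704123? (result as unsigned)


~0b1110111111101110110110101111011 = 0b10001000000010001001001010000100 = 2282263172 (32-bit unsigned)

2282263172


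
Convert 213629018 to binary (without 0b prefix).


213629018 = 1100101110111011100001011010 in binary

1100101110111011100001011010


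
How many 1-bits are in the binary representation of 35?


0b100011 has 3 set bits

3


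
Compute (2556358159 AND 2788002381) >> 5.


Step 1: 2556358159 & 2788002381 = 2148305421
Step 2: 2148305421 >> 5 = 67134544

67134544


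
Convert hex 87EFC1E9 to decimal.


87EFC1E9 hex = 2280636905 decimal

2280636905


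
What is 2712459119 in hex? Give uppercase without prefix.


2712459119 = A1ACD76F hex

A1ACD76F


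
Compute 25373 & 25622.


0b110001100011101 & 0b110010000010110 = 0b110000000010100 = 24596

24596


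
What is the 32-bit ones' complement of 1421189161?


1421189161 ^ 4294967295 = 2873778134

2873778134


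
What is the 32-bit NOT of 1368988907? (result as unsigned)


~0b1010001100110010001110011101011 = 0b10101110011001101110001100010100 = 2925978388 (32-bit unsigned)

2925978388


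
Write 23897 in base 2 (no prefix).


23897 = 101110101011001 in binary

101110101011001


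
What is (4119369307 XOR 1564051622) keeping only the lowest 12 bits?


Step 1: 4119369307 ^ 1564051622 = 2830180093
Step 2: 2830180093 & 4095 = 3837

3837


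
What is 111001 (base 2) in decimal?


111001 in decimal = 57

57


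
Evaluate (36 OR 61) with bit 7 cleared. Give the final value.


Step 1: 36 | 61 = 61
Step 2: 61 & ~(1 << 7) = 61

61


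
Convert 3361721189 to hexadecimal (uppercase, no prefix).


3361721189 = C85FCB65 hex

C85FCB65


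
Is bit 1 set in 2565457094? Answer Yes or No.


0b10011000111010011100010011000110, bit 1 = 1. Yes

Yes


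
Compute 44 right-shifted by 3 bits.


0b101100 >> 3 = 0b101 = 5

5


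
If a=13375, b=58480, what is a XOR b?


13375 ^ 58480 = 53327

53327


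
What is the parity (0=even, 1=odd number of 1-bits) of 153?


0b10011001 has 4 ones => parity 0

0


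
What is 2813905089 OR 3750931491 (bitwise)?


0b10100111101110001100100011000001 | 0b11011111100100101010110000100011 = 0b11111111101110101110110011100011 = 4290440419

4290440419


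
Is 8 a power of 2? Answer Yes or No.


0b1000. Only one bit set => Yes

Yes


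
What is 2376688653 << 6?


0b10001101101010010110010000001101 << 6 = 0b10001101101010010110010000001101000000 = 152108073792

152108073792


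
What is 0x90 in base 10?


90 hex = 144 decimal

144


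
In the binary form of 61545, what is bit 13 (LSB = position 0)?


0b1111000001101001, position 13 = 1

1


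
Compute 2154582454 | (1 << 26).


2154582454 | (1 << 26) = 2154582454 | 67108864 = 2221691318

2221691318


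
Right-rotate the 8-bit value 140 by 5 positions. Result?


Rotate 0b10001100 right by 5 (8-bit) = 0b1100100 = 100

100


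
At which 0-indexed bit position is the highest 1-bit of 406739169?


0b11000001111100101100011100001. Highest set bit at position 28

28


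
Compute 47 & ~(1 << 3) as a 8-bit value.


47 & ~(1 << 3) = 39

39


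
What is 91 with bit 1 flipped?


91 ^ (1 << 1) = 91 ^ 2 = 89

89


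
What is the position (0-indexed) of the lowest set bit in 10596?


0b10100101100100. Lowest set bit at position 2

2


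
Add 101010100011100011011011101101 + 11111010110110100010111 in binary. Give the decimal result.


101010100011100011011011101101 + 11111010110110100010111 = 101011000010111010010000000100 = 722183172

722183172


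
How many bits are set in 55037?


0b1101011011111101 has 12 set bits

12


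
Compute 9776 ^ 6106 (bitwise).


0b10011000110000 ^ 0b1011111011010 = 0b11000111101010 = 12778

12778


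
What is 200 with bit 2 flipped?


200 ^ (1 << 2) = 200 ^ 4 = 204

204


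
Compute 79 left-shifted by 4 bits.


0b1001111 << 4 = 0b10011110000 = 1264

1264


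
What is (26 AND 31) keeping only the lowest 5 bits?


Step 1: 26 & 31 = 26
Step 2: 26 & 31 = 26

26


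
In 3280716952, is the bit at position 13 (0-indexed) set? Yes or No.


0b11000011100010111100010010011000, bit 13 = 0. No

No


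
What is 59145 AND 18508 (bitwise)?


0b1110011100001001 & 0b100100001001100 = 0b100000000001000 = 16392

16392


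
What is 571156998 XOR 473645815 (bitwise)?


0b100010000010110010101000000110 ^ 0b11100001110110100001011110111 = 0b111110001100000110100011110001 = 1043359985

1043359985


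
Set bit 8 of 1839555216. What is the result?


1839555216 | (1 << 8) = 1839555216 | 256 = 1839555472

1839555472


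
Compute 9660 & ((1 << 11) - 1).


9660 & 2047 = 1468

1468


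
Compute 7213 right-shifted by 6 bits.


0b1110000101101 >> 6 = 0b1110000 = 112

112


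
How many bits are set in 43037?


0b1010100000011101 has 7 set bits

7


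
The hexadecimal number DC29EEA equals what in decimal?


DC29EEA hex = 230858474 decimal

230858474


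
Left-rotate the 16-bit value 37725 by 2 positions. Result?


Rotate 0b1001001101011101 left by 2 (16-bit) = 0b100110101110110 = 19830

19830


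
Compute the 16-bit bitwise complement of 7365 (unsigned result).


~0b1110011000101 = 0b1110001100111010 = 58170 (16-bit unsigned)

58170


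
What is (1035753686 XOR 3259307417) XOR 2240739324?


Step 1: 1035753686 ^ 3259307417 = 4294528335
Step 2: 4294528335 ^ 2240739324 = 2054666931

2054666931


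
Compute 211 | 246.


0b11010011 | 0b11110110 = 0b11110111 = 247

247


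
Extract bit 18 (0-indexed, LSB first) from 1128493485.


0b1000011010000110111000110101101, position 18 = 0

0


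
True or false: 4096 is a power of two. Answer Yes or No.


0b1000000000000. Only one bit set => Yes

Yes


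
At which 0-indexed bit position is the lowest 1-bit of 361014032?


0b10101100001001010001100010000. Lowest set bit at position 4

4


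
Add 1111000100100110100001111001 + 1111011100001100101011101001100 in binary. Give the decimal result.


1111000100100110100001111001 + 1111011100001100101011101001100 = 10001010100110001011111111000101 = 2325266373

2325266373


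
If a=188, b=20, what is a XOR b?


188 ^ 20 = 168

168


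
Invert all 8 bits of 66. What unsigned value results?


66 ^ 255 = 189

189


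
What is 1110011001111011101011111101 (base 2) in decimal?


1110011001111011101011111101 in decimal = 241679101

241679101


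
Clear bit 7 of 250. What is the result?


250 & ~(1 << 7) = 122

122


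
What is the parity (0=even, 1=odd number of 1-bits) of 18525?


0b100100001011101 has 7 ones => parity 1

1


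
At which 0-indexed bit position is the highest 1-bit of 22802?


0b101100100010010. Highest set bit at position 14

14


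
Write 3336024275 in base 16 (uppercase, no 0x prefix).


3336024275 = C6D7B0D3 hex

C6D7B0D3


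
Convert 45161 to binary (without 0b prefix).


45161 = 1011000001101001 in binary

1011000001101001


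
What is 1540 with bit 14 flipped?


1540 ^ (1 << 14) = 1540 ^ 16384 = 17924

17924


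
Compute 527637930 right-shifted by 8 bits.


0b11111011100110001110110101010 >> 8 = 0b111110111001100011101 = 2061085

2061085


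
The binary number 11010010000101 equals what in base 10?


11010010000101 in decimal = 13445

13445


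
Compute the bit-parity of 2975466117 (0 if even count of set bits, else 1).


0b10110001010110100000001010000101 has 12 ones => parity 0

0


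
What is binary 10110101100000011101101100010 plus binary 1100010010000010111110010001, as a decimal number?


10110101100000011101101100010 + 1100010010000010111110010001 = 100010111110000110101011110011 = 586705651

586705651


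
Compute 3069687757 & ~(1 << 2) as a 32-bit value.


3069687757 & ~(1 << 2) = 3069687753

3069687753


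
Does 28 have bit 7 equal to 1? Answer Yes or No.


0b11100, bit 7 = 0. No

No


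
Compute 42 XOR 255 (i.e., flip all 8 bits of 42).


42 ^ 255 = 213

213


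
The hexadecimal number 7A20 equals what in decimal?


7A20 hex = 31264 decimal

31264


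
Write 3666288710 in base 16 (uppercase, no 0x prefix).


3666288710 = DA872046 hex

DA872046


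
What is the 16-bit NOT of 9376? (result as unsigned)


~0b10010010100000 = 0b1101101101011111 = 56159 (16-bit unsigned)

56159


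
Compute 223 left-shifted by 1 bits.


0b11011111 << 1 = 0b110111110 = 446

446


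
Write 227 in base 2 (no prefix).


227 = 11100011 in binary

11100011


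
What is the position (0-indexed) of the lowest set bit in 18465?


0b100100000100001. Lowest set bit at position 0

0


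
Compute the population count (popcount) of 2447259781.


0b10010001110111100011100010000101 has 15 set bits

15


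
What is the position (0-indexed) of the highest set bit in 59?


0b111011. Highest set bit at position 5

5


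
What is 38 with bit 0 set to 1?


38 | (1 << 0) = 38 | 1 = 39

39


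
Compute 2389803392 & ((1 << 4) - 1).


2389803392 & 15 = 0

0


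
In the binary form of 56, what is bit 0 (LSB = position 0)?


0b111000, position 0 = 0

0


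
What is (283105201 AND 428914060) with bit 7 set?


Step 1: 283105201 & 428914060 = 277910912
Step 2: 277910912 | (1 << 7) = 277910912 | 128 = 277910912

277910912


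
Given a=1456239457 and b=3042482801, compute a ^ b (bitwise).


1456239457 ^ 3042482801 = 3818187024

3818187024


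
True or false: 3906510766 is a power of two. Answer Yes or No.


0b11101000110110001001111110101110. Multiple bits set => No

No


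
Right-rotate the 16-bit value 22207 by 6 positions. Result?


Rotate 0b101011010111111 right by 6 (16-bit) = 0b1111110101011010 = 64858

64858


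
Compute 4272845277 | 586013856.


0b11111110101011100111000111011101 | 0b100010111011011101110010100000 = 0b11111110111011111111110111111101 = 4277140989

4277140989


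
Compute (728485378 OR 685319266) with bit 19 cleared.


Step 1: 728485378 | 685319266 = 737930850
Step 2: 737930850 & ~(1 << 19) = 737406562

737406562


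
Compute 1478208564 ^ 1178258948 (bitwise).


0b1011000000110111010110000110100 ^ 0b1000110001110101100111000000100 = 0b11110001000010110001000110000 = 505504304

505504304


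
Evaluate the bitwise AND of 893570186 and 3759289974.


0b110101010000101100110010001010 & 0b11100000000100100011011001110110 = 0b100000000000100000010000000010 = 537003010

537003010


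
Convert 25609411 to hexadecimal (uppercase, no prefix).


25609411 = 186C4C3 hex

186C4C3


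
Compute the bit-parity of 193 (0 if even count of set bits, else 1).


0b11000001 has 3 ones => parity 1

1


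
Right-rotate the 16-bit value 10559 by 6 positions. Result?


Rotate 0b10100100111111 right by 6 (16-bit) = 0b1111110010100100 = 64676

64676


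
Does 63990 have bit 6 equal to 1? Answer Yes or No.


0b1111100111110110, bit 6 = 1. Yes

Yes


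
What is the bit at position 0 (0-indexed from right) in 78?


0b1001110, position 0 = 0

0


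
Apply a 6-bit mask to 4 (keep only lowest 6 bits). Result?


4 & 63 = 4

4


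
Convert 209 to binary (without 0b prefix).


209 = 11010001 in binary

11010001


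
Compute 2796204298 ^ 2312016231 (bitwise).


0b10100110101010101011000100001010 ^ 0b10001001110011101001000101100111 = 0b101111011001000010000001101101 = 795091053

795091053


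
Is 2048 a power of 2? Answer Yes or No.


0b100000000000. Only one bit set => Yes

Yes


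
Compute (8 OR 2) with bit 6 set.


Step 1: 8 | 2 = 10
Step 2: 10 | (1 << 6) = 10 | 64 = 74

74


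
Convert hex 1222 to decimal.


1222 hex = 4642 decimal

4642


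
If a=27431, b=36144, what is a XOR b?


27431 ^ 36144 = 58903

58903


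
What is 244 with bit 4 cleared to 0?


244 & ~(1 << 4) = 228

228


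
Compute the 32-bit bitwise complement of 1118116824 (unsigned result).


~0b1000010101001010001101111011000 = 0b10111101010110101110010000100111 = 3176850471 (32-bit unsigned)

3176850471


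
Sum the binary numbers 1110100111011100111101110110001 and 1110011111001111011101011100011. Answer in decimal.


1110100111011100111101110110001 + 1110011111001111011101011100011 = 11101000110101100011011010010100 = 3906352788

3906352788


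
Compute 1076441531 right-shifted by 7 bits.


0b1000000001010010011000110111011 >> 7 = 0b100000000101001001100011 = 8409699

8409699


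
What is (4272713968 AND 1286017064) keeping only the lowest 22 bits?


Step 1: 4272713968 & 1286017064 = 1285820448
Step 2: 1285820448 & 4194303 = 2363424

2363424


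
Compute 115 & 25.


0b1110011 & 0b11001 = 0b10001 = 17

17


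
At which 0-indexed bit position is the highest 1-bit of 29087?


0b111000110011111. Highest set bit at position 14

14


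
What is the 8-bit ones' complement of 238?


238 ^ 255 = 17

17


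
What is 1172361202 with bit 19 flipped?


1172361202 ^ (1 << 19) = 1172361202 ^ 524288 = 1172885490

1172885490


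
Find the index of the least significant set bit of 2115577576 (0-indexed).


0b1111110000110010010011011101000. Lowest set bit at position 3

3


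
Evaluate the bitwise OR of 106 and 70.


0b1101010 | 0b1000110 = 0b1101110 = 110

110


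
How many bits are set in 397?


0b110001101 has 5 set bits

5


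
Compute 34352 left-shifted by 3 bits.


0b1000011000110000 << 3 = 0b1000011000110000000 = 274816

274816


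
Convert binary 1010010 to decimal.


1010010 in decimal = 82

82


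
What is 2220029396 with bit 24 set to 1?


2220029396 | (1 << 24) = 2220029396 | 16777216 = 2236806612

2236806612


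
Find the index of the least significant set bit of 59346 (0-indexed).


0b1110011111010010. Lowest set bit at position 1

1


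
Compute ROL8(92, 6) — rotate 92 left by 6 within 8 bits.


Rotate 0b1011100 left by 6 (8-bit) = 0b10111 = 23

23


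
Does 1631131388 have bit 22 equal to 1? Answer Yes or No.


0b1100001001110010001011011111100, bit 22 = 0. No

No


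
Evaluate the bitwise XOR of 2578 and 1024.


0b101000010010 ^ 0b10000000000 = 0b111000010010 = 3602

3602


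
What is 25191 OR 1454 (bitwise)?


0b110001001100111 | 0b10110101110 = 0b110011111101111 = 26607

26607


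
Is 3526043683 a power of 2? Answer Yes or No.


0b11010010001010110010100000100011. Multiple bits set => No

No


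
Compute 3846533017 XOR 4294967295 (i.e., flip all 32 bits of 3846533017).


3846533017 ^ 4294967295 = 448434278

448434278


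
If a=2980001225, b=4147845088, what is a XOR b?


2980001225 ^ 4147845088 = 1185161769

1185161769


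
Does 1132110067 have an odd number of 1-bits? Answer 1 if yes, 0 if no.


0b1000011011110101010000011110011 has 16 ones => parity 0

0


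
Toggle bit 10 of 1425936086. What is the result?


1425936086 ^ (1 << 10) = 1425936086 ^ 1024 = 1425935062

1425935062


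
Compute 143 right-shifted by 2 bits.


0b10001111 >> 2 = 0b100011 = 35

35


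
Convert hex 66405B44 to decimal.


66405B44 hex = 1715493700 decimal

1715493700


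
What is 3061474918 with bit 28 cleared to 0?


3061474918 & ~(1 << 28) = 2793039462

2793039462


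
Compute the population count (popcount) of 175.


0b10101111 has 6 set bits

6


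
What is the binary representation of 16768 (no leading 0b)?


16768 = 100000110000000 in binary

100000110000000


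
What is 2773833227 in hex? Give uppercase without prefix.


2773833227 = A555560B hex

A555560B


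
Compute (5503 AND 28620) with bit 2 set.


Step 1: 5503 & 28620 = 1356
Step 2: 1356 | (1 << 2) = 1356 | 4 = 1356

1356


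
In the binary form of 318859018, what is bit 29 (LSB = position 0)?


0b10011000000010110011100001010, position 29 = 0

0


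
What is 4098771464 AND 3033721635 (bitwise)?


0b11110100010011100100101000001000 & 0b10110100110100101110101100100011 = 0b10110100010000100100101000000000 = 3024243200

3024243200


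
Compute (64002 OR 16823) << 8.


Step 1: 64002 | 16823 = 64439
Step 2: 64439 << 8 = 16496384

16496384


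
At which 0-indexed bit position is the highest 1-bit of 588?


0b1001001100. Highest set bit at position 9

9


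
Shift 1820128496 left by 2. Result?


0b1101100011111001111010011110000 << 2 = 0b110110001111100111101001111000000 = 7280513984

7280513984


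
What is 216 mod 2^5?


216 & 31 = 24

24


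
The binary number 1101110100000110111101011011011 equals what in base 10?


1101110100000110111101011011011 in decimal = 1854110427

1854110427


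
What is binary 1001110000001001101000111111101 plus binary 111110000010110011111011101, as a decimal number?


1001110000001001101000111111101 + 111110000010110011111011101 = 1010101110001100011100111011010 = 1439054298

1439054298


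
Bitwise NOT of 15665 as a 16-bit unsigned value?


~0b11110100110001 = 0b1100001011001110 = 49870 (16-bit unsigned)

49870


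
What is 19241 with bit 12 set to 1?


19241 | (1 << 12) = 19241 | 4096 = 23337

23337


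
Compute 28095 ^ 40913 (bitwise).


0b110110110111111 ^ 0b1001111111010001 = 0b1111001001101110 = 62062

62062


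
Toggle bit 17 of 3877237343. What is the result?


3877237343 ^ (1 << 17) = 3877237343 ^ 131072 = 3877368415

3877368415


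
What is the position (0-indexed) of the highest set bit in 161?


0b10100001. Highest set bit at position 7

7


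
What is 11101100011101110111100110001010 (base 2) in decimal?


11101100011101110111100110001010 in decimal = 3967252874

3967252874


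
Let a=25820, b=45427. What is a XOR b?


25820 ^ 45427 = 54703

54703


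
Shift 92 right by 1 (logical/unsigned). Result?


0b1011100 >> 1 = 0b101110 = 46

46


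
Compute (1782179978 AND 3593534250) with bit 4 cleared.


Step 1: 1782179978 & 3593534250 = 1110501386
Step 2: 1110501386 & ~(1 << 4) = 1110501386

1110501386


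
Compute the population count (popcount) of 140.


0b10001100 has 3 set bits

3


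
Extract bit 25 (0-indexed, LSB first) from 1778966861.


0b1101010000010001110000101001101, position 25 = 1

1


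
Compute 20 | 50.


0b10100 | 0b110010 = 0b110110 = 54

54


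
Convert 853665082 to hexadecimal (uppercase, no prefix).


853665082 = 32E1E53A hex

32E1E53A


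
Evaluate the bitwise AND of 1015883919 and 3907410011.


0b111100100011010010100010001111 & 0b11101000111001100101100001011011 = 0b101000100001000000100000001011 = 679741451

679741451


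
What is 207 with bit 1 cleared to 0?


207 & ~(1 << 1) = 205

205


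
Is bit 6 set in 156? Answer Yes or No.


0b10011100, bit 6 = 0. No

No


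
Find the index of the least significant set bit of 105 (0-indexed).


0b1101001. Lowest set bit at position 0

0


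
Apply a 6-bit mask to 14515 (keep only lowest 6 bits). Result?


14515 & 63 = 51

51


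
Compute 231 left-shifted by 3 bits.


0b11100111 << 3 = 0b11100111000 = 1848

1848


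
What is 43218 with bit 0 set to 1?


43218 | (1 << 0) = 43218 | 1 = 43219

43219


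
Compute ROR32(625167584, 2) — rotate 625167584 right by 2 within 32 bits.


Rotate 0b100101010000110100110011100000 right by 2 (32-bit) = 0b1001010100001101001100111000 = 156291896

156291896


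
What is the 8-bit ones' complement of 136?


136 ^ 255 = 119

119


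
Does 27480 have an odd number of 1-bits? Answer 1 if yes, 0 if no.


0b110101101011000 has 8 ones => parity 0

0


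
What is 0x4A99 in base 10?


4A99 hex = 19097 decimal

19097


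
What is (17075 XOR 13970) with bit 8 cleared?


Step 1: 17075 ^ 13970 = 29729
Step 2: 29729 & ~(1 << 8) = 29729

29729


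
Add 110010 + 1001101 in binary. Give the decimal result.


110010 + 1001101 = 1111111 = 127

127


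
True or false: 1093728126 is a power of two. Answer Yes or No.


0b1000001001100001111011101111110. Multiple bits set => No

No


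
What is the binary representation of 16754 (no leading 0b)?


16754 = 100000101110010 in binary

100000101110010


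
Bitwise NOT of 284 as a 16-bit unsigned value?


~0b100011100 = 0b1111111011100011 = 65251 (16-bit unsigned)

65251


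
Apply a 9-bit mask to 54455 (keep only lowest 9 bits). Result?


54455 & 511 = 183

183


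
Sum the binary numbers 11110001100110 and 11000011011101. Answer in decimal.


11110001100110 + 11000011011101 = 110110101000011 = 27971

27971


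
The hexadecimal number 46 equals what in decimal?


46 hex = 70 decimal

70


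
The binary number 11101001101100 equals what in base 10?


11101001101100 in decimal = 14956

14956


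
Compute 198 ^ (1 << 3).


198 ^ (1 << 3) = 198 ^ 8 = 206

206


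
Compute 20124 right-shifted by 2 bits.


0b100111010011100 >> 2 = 0b1001110100111 = 5031

5031


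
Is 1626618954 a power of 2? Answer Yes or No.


0b1100000111101000011110001001010. Multiple bits set => No

No


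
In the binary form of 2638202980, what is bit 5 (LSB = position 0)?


0b10011101001111111100100001100100, position 5 = 1

1


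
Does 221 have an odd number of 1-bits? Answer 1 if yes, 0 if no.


0b11011101 has 6 ones => parity 0

0


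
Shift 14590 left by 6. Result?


0b11100011111110 << 6 = 0b11100011111110000000 = 933760

933760


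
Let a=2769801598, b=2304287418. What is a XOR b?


2769801598 ^ 2304287418 = 743404484

743404484


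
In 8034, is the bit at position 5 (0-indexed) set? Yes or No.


0b1111101100010, bit 5 = 1. Yes

Yes


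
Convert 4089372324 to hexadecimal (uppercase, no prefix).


4089372324 = F3BEDEA4 hex

F3BEDEA4


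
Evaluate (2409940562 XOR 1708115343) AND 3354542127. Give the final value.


Step 1: 2409940562 ^ 1708115343 = 3932881885
Step 2: 3932881885 & 3354542127 = 3261202445

3261202445


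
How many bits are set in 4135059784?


0b11110110011110000000000101001000 has 13 set bits

13


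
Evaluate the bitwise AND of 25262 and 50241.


0b110001010101110 & 0b1100010001000001 = 0b100000000000000 = 16384

16384


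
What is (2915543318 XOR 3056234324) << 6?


Step 1: 2915543318 ^ 3056234324 = 468567618
Step 2: 468567618 << 6 = 29988327552

29988327552


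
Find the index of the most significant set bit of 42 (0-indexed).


0b101010. Highest set bit at position 5

5


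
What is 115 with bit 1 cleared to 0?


115 & ~(1 << 1) = 113

113


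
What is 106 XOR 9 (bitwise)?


0b1101010 ^ 0b1001 = 0b1100011 = 99

99


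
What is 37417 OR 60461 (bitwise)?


0b1001001000101001 | 0b1110110000101101 = 0b1111111000101101 = 65069

65069


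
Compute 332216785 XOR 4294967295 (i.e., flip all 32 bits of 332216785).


332216785 ^ 4294967295 = 3962750510

3962750510


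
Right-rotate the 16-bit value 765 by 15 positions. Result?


Rotate 0b1011111101 right by 15 (16-bit) = 0b10111111010 = 1530

1530


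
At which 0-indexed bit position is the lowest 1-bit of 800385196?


0b101111101101001110100010101100. Lowest set bit at position 2

2


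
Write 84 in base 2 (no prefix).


84 = 1010100 in binary

1010100


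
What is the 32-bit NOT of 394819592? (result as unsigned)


~0b10111100010000111100000001000 = 0b11101000011101111000011111110111 = 3900147703 (32-bit unsigned)

3900147703


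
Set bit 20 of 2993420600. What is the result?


2993420600 | (1 << 20) = 2993420600 | 1048576 = 2994469176

2994469176


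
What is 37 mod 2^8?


37 & 255 = 37

37


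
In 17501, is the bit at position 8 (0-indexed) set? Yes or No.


0b100010001011101, bit 8 = 0. No

No


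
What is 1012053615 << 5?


0b111100010100101011011001101111 << 5 = 0b11110001010010101101100110111100000 = 32385715680

32385715680


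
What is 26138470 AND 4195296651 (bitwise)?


0b1100011101101011101100110 & 0b11111010000011110010010110001011 = 0b11100000010100000010 = 918786

918786


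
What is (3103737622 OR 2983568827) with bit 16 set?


Step 1: 3103737622 | 2983568827 = 3120555967
Step 2: 3120555967 | (1 << 16) = 3120555967 | 65536 = 3120555967

3120555967


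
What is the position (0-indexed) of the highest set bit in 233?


0b11101001. Highest set bit at position 7

7


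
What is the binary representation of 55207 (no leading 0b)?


55207 = 1101011110100111 in binary

1101011110100111


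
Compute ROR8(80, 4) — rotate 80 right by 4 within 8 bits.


Rotate 0b1010000 right by 4 (8-bit) = 0b101 = 5

5


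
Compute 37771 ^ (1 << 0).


37771 ^ (1 << 0) = 37771 ^ 1 = 37770

37770


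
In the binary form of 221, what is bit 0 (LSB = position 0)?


0b11011101, position 0 = 1

1


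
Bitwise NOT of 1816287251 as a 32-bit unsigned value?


~0b1101100010000100101100000010011 = 0b10010011101111011010011111101100 = 2478680044 (32-bit unsigned)

2478680044


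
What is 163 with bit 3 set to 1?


163 | (1 << 3) = 163 | 8 = 171

171


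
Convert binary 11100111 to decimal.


11100111 in decimal = 231

231


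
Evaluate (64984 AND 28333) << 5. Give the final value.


Step 1: 64984 & 28333 = 27784
Step 2: 27784 << 5 = 889088

889088


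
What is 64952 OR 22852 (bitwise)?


0b1111110110111000 | 0b101100101000100 = 0b1111110111111100 = 65020

65020


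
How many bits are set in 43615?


0b1010101001011111 has 10 set bits

10


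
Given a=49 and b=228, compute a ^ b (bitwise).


49 ^ 228 = 213

213


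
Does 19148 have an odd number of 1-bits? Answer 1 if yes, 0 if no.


0b100101011001100 has 7 ones => parity 1

1


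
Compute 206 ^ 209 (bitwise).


0b11001110 ^ 0b11010001 = 0b11111 = 31

31


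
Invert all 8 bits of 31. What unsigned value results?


31 ^ 255 = 224

224


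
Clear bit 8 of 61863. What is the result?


61863 & ~(1 << 8) = 61607

61607


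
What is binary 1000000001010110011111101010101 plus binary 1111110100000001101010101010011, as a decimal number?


1000000001010110011111101010101 + 1111110100000001101010101010011 = 10111110101011000001010010101000 = 3198948520

3198948520


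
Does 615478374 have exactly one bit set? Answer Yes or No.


0b100100101011110111010001100110. Multiple bits set => No

No


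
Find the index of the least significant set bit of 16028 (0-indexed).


0b11111010011100. Lowest set bit at position 2

2


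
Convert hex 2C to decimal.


2C hex = 44 decimal

44


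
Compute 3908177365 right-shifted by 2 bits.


0b11101000111100100000110111010101 >> 2 = 0b111010001111001000001101110101 = 977044341

977044341


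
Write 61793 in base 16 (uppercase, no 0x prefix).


61793 = F161 hex

F161


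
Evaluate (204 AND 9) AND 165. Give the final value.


Step 1: 204 & 9 = 8
Step 2: 8 & 165 = 0

0


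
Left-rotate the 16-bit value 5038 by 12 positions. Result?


Rotate 0b1001110101110 left by 12 (16-bit) = 0b1110000100111010 = 57658

57658


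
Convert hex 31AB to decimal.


31AB hex = 12715 decimal

12715


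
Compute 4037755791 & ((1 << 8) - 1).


4037755791 & 255 = 143

143


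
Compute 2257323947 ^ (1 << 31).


2257323947 ^ (1 << 31) = 2257323947 ^ 2147483648 = 109840299

109840299


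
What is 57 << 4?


0b111001 << 4 = 0b1110010000 = 912

912


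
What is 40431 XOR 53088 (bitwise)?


0b1001110111101111 ^ 0b1100111101100000 = 0b101001010001111 = 21135

21135


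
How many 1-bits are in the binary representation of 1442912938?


0b1010110000000010001101010101010 has 12 set bits

12


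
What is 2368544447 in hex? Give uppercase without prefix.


2368544447 = 8D2D1EBF hex

8D2D1EBF


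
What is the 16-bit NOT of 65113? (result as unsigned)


~0b1111111001011001 = 0b110100110 = 422 (16-bit unsigned)

422


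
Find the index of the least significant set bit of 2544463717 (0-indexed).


0b10010111101010010110111101100101. Lowest set bit at position 0

0


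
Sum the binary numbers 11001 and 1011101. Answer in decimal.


11001 + 1011101 = 1110110 = 118

118
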